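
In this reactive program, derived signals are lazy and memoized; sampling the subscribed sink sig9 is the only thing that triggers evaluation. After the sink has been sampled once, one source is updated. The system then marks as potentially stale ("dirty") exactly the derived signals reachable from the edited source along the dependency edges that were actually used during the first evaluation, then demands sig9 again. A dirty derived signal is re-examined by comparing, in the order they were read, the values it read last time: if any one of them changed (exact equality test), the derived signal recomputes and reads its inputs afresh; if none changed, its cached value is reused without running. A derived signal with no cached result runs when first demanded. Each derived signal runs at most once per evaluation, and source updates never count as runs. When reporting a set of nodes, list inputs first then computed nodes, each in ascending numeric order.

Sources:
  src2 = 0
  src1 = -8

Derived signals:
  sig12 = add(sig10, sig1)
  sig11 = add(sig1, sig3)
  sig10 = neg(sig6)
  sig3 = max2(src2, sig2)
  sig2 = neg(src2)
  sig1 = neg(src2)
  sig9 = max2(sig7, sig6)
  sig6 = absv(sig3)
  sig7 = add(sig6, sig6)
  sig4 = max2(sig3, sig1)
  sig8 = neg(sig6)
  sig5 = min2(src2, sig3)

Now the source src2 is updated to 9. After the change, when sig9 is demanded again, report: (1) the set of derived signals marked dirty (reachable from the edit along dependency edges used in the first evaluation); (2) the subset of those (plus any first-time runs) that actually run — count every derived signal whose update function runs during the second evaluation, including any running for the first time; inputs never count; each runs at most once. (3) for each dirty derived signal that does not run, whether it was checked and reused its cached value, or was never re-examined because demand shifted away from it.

The edit dirties: sig2, sig3, sig6, sig7, sig9.
5 derived signals run: sig2, sig3, sig6, sig7, sig9.
No dirty derived signal escaped a run.

First demand of the output computes:
  sig2 = neg(0) = 0
  sig3 = max2(0, 0) = 0
  sig6 = absv(0) = 0
  sig7 = add(0, 0) = 0
  sig9 = max2(0, 0) = 0

After the edit, cleaning proceeds:
  sig2: a read changed (src2 0->9) — executes, giving -9.
  sig3: a read changed (src2 0->9; sig2 0->-9) — executes, giving 9.
  sig6: a read changed (sig3 0->9) — executes, giving 9.
  sig7: a read changed (sig6 0->9; sig6 0->9) — executes, giving 18.
  sig9: a read changed (sig7 0->18; sig6 0->9) — executes, giving 18.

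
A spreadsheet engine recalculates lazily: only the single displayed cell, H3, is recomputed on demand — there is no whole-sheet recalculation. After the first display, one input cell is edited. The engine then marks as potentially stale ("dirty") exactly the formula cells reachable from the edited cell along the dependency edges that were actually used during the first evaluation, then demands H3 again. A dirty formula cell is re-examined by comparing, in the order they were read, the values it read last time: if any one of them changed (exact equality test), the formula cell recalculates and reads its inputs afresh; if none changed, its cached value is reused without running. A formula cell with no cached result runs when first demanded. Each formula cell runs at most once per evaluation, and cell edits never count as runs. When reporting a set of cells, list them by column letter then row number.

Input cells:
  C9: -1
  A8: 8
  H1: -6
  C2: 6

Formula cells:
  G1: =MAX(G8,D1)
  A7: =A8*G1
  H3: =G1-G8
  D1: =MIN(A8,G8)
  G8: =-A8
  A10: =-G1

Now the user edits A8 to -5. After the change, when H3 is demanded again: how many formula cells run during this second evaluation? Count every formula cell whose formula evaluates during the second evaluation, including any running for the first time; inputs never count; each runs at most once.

Formula cells that run: D1, G1, G8, H3 — 4 in total.

First evaluation (everything demanded from the output):
  G8 = -(8) = -8
  D1 = MIN(8, -8) = -8
  G1 = MAX(-8, -8) = -8
  H3 = -8 - -8 = 0

Propagation after the edit:
  G8: runs — A8 8->-5; result 5.
  D1: runs — A8 8->-5; G8 -8->5; result -5.
  G1: runs — G8 -8->5; D1 -8->-5; result 5.
  H3: runs — G1 -8->5; G8 -8->5; result 0 (same value as before).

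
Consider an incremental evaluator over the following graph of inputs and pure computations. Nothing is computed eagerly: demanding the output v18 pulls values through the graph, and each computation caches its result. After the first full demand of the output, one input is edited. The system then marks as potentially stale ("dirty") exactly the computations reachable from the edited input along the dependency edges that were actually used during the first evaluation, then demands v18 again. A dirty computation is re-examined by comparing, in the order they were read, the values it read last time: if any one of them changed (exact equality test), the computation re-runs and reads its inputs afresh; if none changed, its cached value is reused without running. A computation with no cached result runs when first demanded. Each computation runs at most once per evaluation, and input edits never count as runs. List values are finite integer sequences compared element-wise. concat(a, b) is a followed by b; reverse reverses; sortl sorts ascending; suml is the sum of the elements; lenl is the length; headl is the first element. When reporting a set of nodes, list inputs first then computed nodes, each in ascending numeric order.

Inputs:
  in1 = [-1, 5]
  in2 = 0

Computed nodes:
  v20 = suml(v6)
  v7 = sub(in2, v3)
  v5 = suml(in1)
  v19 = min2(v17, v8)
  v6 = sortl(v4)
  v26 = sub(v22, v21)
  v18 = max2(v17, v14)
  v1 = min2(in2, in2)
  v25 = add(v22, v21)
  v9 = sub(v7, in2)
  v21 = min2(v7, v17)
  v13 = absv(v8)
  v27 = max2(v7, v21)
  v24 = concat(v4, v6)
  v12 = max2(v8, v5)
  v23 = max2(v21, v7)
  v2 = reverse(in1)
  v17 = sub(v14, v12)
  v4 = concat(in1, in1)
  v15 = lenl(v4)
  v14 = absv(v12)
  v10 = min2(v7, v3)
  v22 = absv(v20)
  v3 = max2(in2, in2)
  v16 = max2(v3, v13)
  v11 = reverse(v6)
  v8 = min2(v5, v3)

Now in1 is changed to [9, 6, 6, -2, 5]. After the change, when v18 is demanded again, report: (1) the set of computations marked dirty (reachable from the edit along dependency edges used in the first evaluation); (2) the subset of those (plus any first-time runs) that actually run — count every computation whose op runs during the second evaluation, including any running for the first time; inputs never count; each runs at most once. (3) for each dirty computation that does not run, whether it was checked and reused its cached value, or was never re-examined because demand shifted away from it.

Initial pass — values computed on the first demand:
  v3 = max2(0, 0) = 0
  v5 = suml([-1, 5]) = 4
  v8 = min2(4, 0) = 0
  v12 = max2(0, 4) = 4
  v14 = absv(4) = 4
  v17 = sub(4, 4) = 0
  v18 = max2(0, 4) = 4

Second demand — change propagation:
  v5: re-runs because in1 [-1, 5]->[9, 6, 6, -2, 5]; new result 24.
  v8: re-runs because v5 4->24; new result 0 (unchanged).
  v12: re-runs because v5 4->24; new result 24.
  v14: re-runs because v12 4->24; new result 24.
  v17: re-runs because v14 4->24; v12 4->24; new result 0 (unchanged).
  v18: re-runs because v14 4->24; new result 24.

Dirty set: v5, v8, v12, v14, v17, v18.
Run set: v5, v8, v12, v14, v17, v18 (6 run).
All dirty computations ended up running.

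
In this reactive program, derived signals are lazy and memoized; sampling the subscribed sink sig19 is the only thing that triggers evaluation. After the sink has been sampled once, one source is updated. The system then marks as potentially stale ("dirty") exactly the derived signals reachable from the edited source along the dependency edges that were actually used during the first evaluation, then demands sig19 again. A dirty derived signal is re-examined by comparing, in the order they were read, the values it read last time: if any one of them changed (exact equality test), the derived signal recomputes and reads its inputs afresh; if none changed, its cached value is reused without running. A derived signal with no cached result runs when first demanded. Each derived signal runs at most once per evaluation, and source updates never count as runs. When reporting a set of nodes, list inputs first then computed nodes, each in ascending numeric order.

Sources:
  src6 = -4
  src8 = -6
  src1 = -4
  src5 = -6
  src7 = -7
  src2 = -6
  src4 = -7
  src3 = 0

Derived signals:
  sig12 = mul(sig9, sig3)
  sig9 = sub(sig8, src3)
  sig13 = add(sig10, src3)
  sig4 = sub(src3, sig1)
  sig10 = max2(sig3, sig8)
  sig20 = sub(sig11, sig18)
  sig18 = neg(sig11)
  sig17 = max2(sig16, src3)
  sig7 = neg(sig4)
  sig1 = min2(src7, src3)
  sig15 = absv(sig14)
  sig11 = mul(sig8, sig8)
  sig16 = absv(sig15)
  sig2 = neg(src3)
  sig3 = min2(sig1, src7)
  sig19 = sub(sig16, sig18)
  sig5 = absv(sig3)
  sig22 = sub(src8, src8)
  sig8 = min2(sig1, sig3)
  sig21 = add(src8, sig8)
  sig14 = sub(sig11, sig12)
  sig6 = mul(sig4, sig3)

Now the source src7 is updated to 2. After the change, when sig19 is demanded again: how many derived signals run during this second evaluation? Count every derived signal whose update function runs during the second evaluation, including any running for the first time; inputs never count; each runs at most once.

9 derived signals run: sig1, sig3, sig8, sig9, sig11, sig12, sig14, sig18, sig19.
Note where the cutoff bites: sig15 is checked, finds nothing changed, and keeps its cache.

First demand of the output computes:
  sig1 = min2(-7, 0) = -7
  sig3 = min2(-7, -7) = -7
  sig8 = min2(-7, -7) = -7
  sig9 = sub(-7, 0) = -7
  sig11 = mul(-7, -7) = 49
  sig12 = mul(-7, -7) = 49
  sig14 = sub(49, 49) = 0
  sig15 = absv(0) = 0
  sig16 = absv(0) = 0
  sig18 = neg(49) = -49
  sig19 = sub(0, -49) = 49

After the edit, cleaning proceeds:
  sig1: a read changed (src7 -7->2) — executes, giving 0.
  sig3: a read changed (sig1 -7->0; src7 -7->2) — executes, giving 0.
  sig8: a read changed (sig1 -7->0; sig3 -7->0) — executes, giving 0.
  sig9: a read changed (sig8 -7->0) — executes, giving 0.
  sig11: a read changed (sig8 -7->0; sig8 -7->0) — executes, giving 0.
  sig12: a read changed (sig9 -7->0; sig3 -7->0) — executes, giving 0.
  sig14: a read changed (sig11 49->0; sig12 49->0) — executes, giving 0 — identical to its old value.
  sig15: dirty, but its reads are unchanged (sig14 unchanged); cached 0 stands.
  sig16: dirty, but its reads are unchanged (sig15 unchanged); cached 0 stands.
  sig18: a read changed (sig11 49->0) — executes, giving 0.
  sig19: a read changed (sig18 -49->0) — executes, giving 0.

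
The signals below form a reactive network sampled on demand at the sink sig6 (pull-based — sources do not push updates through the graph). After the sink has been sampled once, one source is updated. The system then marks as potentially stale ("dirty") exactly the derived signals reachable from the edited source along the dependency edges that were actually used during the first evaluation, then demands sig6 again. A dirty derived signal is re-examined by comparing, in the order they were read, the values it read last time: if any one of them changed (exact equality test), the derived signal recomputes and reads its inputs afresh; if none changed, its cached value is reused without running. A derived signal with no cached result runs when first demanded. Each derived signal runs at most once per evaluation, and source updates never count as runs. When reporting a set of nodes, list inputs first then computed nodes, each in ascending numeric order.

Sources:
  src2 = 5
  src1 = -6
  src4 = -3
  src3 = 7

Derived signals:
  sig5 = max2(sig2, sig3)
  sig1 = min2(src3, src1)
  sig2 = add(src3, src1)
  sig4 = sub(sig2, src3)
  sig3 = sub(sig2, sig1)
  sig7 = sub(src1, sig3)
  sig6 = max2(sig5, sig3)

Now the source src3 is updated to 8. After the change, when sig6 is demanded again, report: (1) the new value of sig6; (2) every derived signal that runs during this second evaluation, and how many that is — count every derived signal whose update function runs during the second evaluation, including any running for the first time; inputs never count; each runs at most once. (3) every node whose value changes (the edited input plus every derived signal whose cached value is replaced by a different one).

sig6 now evaluates to 8.
Run set: sig1, sig2, sig3, sig5, sig6 (5 run).
Changed values: src3, sig2, sig3, sig5, sig6.

Initial pass — values computed on the first demand:
  sig1 = min2(7, -6) = -6
  sig2 = add(7, -6) = 1
  sig3 = sub(1, -6) = 7
  sig5 = max2(1, 7) = 7
  sig6 = max2(7, 7) = 7

Second demand — change propagation:
  sig1: re-runs because src3 7->8; new result -6 (unchanged).
  sig2: re-runs because src3 7->8; new result 2.
  sig3: re-runs because sig2 1->2; new result 8.
  sig5: re-runs because sig2 1->2; sig3 7->8; new result 8.
  sig6: re-runs because sig5 7->8; sig3 7->8; new result 8.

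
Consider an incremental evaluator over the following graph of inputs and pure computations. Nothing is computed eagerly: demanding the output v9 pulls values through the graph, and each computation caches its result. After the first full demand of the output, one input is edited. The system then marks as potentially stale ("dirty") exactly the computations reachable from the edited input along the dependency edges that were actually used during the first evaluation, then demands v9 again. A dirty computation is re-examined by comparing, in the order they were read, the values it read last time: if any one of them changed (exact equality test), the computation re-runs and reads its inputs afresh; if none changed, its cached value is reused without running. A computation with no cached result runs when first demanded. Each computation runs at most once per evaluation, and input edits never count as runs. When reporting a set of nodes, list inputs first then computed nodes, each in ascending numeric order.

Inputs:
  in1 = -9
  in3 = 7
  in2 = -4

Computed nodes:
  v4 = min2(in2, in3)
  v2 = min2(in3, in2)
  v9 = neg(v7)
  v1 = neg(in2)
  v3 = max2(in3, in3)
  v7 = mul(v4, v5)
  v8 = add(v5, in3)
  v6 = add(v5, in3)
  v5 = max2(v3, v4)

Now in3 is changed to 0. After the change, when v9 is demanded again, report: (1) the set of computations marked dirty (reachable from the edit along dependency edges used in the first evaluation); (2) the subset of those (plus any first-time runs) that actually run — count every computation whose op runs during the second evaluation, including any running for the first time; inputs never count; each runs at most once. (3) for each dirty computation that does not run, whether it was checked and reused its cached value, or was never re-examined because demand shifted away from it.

Dirty set: v3, v4, v5, v7, v9.
Run set: v3, v4, v5, v7, v9 (5 run).
All dirty computations ended up running.

Initial pass — values computed on the first demand:
  v3 = max2(7, 7) = 7
  v4 = min2(-4, 7) = -4
  v5 = max2(7, -4) = 7
  v7 = mul(-4, 7) = -28
  v9 = neg(-28) = 28

Second demand — change propagation:
  v3: re-runs because in3 7->0; in3 7->0; new result 0.
  v4: re-runs because in3 7->0; new result -4 (unchanged).
  v5: re-runs because v3 7->0; new result 0.
  v7: re-runs because v5 7->0; new result 0.
  v9: re-runs because v7 -28->0; new result 0.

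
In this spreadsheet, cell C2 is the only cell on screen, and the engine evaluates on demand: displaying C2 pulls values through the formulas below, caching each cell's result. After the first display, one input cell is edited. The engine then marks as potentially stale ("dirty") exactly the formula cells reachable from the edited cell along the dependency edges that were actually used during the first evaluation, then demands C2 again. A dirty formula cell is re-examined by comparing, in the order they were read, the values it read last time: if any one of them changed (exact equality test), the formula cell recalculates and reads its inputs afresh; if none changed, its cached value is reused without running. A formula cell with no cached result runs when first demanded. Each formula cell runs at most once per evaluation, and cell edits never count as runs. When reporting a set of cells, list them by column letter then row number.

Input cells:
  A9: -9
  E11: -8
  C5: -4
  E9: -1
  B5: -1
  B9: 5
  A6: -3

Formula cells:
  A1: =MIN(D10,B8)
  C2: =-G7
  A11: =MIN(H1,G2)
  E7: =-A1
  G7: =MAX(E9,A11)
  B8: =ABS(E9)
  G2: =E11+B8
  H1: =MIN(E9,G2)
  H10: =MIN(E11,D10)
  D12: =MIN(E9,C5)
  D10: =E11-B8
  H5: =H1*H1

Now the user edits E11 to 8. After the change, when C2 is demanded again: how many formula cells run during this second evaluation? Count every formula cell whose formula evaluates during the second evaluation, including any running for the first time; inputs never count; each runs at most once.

Initial pass — values computed on the first demand:
  B8 = ABS(-1) = 1
  G2 = -8 + 1 = -7
  H1 = MIN(-1, -7) = -7
  A11 = MIN(-7, -7) = -7
  G7 = MAX(-1, -7) = -1
  C2 = -(-1) = 1

Second demand — change propagation:
  G2: re-runs because E11 -8->8; new result 9.
  H1: re-runs because G2 -7->9; new result -1.
  A11: re-runs because H1 -7->-1; G2 -7->9; new result -1.
  G7: re-runs because A11 -7->-1; new result -1 (unchanged).
  C2: re-examined; everything it read last time is the same (G7 unchanged) — cache 1 kept, no run.

The important point: G7 recomputes to an identical value, and the output ends up unchanged.

Run set: A11, G2, G7, H1 (4 run).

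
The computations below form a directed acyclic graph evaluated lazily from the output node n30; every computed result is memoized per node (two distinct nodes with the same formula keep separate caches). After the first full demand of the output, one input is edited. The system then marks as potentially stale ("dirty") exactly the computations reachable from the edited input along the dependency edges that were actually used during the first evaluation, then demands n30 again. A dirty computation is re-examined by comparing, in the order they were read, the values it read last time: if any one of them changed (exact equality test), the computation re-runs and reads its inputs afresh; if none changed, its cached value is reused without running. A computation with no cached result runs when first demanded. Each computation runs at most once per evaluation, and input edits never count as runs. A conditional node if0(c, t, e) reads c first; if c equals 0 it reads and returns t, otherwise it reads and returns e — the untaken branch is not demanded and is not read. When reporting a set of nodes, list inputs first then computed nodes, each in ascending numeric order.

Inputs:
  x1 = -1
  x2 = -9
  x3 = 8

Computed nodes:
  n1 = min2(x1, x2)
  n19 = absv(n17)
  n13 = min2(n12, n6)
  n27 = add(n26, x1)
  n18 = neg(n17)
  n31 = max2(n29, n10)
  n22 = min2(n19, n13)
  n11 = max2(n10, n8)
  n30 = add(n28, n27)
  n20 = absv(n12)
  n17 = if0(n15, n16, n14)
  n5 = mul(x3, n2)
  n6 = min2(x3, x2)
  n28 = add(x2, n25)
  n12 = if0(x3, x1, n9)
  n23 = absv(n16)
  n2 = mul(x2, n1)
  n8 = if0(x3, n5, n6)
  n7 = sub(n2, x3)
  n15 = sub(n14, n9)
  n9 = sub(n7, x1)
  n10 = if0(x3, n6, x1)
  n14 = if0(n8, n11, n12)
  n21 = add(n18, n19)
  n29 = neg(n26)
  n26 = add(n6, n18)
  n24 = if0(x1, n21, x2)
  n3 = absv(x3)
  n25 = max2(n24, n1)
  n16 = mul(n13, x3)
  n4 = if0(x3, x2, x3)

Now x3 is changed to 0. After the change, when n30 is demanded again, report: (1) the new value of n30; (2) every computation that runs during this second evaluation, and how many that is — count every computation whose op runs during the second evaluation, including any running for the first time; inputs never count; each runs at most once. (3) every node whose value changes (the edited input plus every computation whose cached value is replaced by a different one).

First demand of the output computes:
  n1 = min2(-1, -9) = -9
  n2 = mul(-9, -9) = 81
  n6 = min2(8, -9) = -9
  n7 = sub(81, 8) = 73
  n8 = if0(x3=8 -> else branch n6) = -9
  n9 = sub(73, -1) = 74
  n12 = if0(x3=8 -> else branch n9) = 74
  n13 = min2(74, -9) = -9
  n14 = if0(n8=-9 -> else branch n12) = 74
  n15 = sub(74, 74) = 0
  n16 = mul(-9, 8) = -72
  n17 = if0(n15=0 -> then branch n16) = -72
  n18 = neg(-72) = 72
  n24 = if0(x1=-1 -> else branch x2) = -9
  n25 = max2(-9, -9) = -9
  n26 = add(-9, 72) = 63
  n27 = add(63, -1) = 62
  n28 = add(-9, -9) = -18
  n30 = add(-18, 62) = 44

After the edit, cleaning proceeds:
  n5: had never run; runs now, result 0.
  n6: a read changed (x3 8->0) — executes, giving -9 — identical to its old value.
  n7: a read changed (x3 8->0) — executes, giving 81.
  n8: a read changed (x3 8->0) — executes, giving 0.
  n9: a read changed (n7 73->81) — executes, giving 82.
  n10: had never run; runs now, result -9.
  n11: had never run; runs now, result 0.
  n12: stays stale; no demand reaches it after the flip.
  n13: stays stale; no demand reaches it after the flip.
  n14: a read changed (n8 -9->0) — executes, giving 0.
  n15: a read changed (n14 74->0; n9 74->82) — executes, giving -82.
  n16: stays stale; no demand reaches it after the flip.
  n17: a read changed (n15 0->-82) — executes, giving 0.
  n18: a read changed (n17 -72->0) — executes, giving 0.
  n26: a read changed (n18 72->0) — executes, giving -9.
  n27: a read changed (n26 63->-9) — executes, giving -10.
  n30: a read changed (n27 62->-10) — executes, giving -28.

Note the branch switch — demand abandons n12, n13, n16, which are never re-examined.

Demanding n30 again yields -28.
14 computations run: n5, n6, n7, n8, n9, n10, n11, n14, n15, n17, n18, n26, n27, n30.
The nodes whose values change: x3, n7, n8, n9, n14, n15, n17, n18, n26, n27, n30.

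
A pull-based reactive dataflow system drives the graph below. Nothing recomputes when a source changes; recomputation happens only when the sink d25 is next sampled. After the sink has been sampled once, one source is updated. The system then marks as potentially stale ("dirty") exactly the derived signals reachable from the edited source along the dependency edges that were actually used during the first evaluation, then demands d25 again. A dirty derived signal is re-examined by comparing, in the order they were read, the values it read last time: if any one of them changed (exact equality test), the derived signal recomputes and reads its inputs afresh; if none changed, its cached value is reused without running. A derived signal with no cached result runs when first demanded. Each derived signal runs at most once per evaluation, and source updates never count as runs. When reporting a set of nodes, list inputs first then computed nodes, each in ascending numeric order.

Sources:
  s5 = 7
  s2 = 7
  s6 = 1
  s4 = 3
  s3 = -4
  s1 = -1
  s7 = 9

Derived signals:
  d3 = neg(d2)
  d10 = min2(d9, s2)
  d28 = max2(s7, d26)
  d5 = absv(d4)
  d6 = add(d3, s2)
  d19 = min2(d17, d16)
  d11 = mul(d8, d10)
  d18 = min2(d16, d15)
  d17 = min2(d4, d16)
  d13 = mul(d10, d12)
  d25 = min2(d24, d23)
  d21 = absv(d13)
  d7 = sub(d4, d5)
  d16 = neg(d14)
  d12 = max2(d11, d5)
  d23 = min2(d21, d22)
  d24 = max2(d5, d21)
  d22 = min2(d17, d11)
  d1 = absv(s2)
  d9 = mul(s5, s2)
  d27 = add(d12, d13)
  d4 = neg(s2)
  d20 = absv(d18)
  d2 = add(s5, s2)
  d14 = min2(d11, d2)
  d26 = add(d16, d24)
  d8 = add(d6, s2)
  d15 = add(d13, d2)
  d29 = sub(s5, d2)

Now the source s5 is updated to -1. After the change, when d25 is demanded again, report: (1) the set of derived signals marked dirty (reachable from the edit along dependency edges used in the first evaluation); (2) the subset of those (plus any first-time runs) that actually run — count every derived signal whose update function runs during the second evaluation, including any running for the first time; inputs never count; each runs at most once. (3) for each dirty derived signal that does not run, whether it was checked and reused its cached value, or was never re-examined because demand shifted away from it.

First evaluation (everything demanded from the output):
  d2 = add(7, 7) = 14
  d3 = neg(14) = -14
  d4 = neg(7) = -7
  d5 = absv(-7) = 7
  d6 = add(-14, 7) = -7
  d8 = add(-7, 7) = 0
  d9 = mul(7, 7) = 49
  d10 = min2(49, 7) = 7
  d11 = mul(0, 7) = 0
  d12 = max2(0, 7) = 7
  d13 = mul(7, 7) = 49
  d14 = min2(0, 14) = 0
  d16 = neg(0) = 0
  d17 = min2(-7, 0) = -7
  d21 = absv(49) = 49
  d22 = min2(-7, 0) = -7
  d23 = min2(49, -7) = -7
  d24 = max2(7, 49) = 49
  d25 = min2(49, -7) = -7

Propagation after the edit:
  d2: runs — s5 7->-1; result 6.
  d3: runs — d2 14->6; result -6.
  d6: runs — d3 -14->-6; result 1.
  d8: runs — d6 -7->1; result 8.
  d9: runs — s5 7->-1; result -7.
  d10: runs — d9 49->-7; result -7.
  d11: runs — d8 0->8; d10 7->-7; result -56.
  d12: runs — d11 0->-56; result 7 (same value as before).
  d13: runs — d10 7->-7; result -49.
  d14: runs — d11 0->-56; d2 14->6; result -56.
  d16: runs — d14 0->-56; result 56.
  d17: runs — d16 0->56; result -7 (same value as before).
  d21: runs — d13 49->-49; result 49 (same value as before).
  d22: runs — d11 0->-56; result -56.
  d23: runs — d22 -7->-56; result -56.
  d24: checked — values it read are unchanged (d5 unchanged, d21 unchanged); reused cached 49 without running.
  d25: runs — d23 -7->-56; result -56.

Key observation: the cutoff stops propagation at d24 — its inputs' values are unchanged, so it reuses its cache.

Marked dirty: d2, d3, d6, d8, d9, d10, d11, d12, d13, d14, d16, d17, d21, d22, d23, d24, d25.
Derived signals that run: d2, d3, d6, d8, d9, d10, d11, d12, d13, d14, d16, d17, d21, d22, d23, d25 — 16 in total.
Checked but reused from cache: d24.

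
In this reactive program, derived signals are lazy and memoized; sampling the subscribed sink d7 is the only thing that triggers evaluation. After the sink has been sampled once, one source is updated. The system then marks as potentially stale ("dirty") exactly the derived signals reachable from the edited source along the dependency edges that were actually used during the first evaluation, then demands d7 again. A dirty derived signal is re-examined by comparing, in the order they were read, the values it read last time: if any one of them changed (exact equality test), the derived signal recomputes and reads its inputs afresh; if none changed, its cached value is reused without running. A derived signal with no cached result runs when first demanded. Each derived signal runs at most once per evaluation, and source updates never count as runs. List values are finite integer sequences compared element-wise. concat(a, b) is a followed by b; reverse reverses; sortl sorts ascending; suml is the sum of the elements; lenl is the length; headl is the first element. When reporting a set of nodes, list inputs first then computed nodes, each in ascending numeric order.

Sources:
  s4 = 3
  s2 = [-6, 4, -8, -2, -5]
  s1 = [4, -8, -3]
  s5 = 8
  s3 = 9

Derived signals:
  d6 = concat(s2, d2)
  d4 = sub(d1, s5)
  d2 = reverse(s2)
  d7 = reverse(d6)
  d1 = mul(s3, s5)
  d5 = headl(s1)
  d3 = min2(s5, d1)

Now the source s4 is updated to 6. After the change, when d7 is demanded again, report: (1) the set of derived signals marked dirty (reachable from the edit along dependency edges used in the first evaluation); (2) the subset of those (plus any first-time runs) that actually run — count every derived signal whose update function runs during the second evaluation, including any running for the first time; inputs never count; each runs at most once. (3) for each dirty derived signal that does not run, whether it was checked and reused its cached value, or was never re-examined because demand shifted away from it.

First demand of the output computes:
  d2 = reverse([-6, 4, -8, -2, -5]) = [-5, -2, -8, 4, -6]
  d6 = concat([-6, 4, -8, -2, -5], [-5, -2, -8, 4, -6]) = [-6, 4, -8, -2, -5, -5, -2, -8, 4, -6]
  d7 = reverse([-6, 4, -8, -2, -5, -5, -2, -8, 4, -6]) = [-6, 4, -8, -2, -5, -5, -2, -8, 4, -6]

After the edit, cleaning proceeds:
  no node depends on s4 at all; the second demand re-runs nothing.

Note the shortcut — nothing in the graph depends on s4 at all, so no recomputation happens.

The edit dirties: none.
0 derived signals run: none.
No dirty derived signal escaped a run.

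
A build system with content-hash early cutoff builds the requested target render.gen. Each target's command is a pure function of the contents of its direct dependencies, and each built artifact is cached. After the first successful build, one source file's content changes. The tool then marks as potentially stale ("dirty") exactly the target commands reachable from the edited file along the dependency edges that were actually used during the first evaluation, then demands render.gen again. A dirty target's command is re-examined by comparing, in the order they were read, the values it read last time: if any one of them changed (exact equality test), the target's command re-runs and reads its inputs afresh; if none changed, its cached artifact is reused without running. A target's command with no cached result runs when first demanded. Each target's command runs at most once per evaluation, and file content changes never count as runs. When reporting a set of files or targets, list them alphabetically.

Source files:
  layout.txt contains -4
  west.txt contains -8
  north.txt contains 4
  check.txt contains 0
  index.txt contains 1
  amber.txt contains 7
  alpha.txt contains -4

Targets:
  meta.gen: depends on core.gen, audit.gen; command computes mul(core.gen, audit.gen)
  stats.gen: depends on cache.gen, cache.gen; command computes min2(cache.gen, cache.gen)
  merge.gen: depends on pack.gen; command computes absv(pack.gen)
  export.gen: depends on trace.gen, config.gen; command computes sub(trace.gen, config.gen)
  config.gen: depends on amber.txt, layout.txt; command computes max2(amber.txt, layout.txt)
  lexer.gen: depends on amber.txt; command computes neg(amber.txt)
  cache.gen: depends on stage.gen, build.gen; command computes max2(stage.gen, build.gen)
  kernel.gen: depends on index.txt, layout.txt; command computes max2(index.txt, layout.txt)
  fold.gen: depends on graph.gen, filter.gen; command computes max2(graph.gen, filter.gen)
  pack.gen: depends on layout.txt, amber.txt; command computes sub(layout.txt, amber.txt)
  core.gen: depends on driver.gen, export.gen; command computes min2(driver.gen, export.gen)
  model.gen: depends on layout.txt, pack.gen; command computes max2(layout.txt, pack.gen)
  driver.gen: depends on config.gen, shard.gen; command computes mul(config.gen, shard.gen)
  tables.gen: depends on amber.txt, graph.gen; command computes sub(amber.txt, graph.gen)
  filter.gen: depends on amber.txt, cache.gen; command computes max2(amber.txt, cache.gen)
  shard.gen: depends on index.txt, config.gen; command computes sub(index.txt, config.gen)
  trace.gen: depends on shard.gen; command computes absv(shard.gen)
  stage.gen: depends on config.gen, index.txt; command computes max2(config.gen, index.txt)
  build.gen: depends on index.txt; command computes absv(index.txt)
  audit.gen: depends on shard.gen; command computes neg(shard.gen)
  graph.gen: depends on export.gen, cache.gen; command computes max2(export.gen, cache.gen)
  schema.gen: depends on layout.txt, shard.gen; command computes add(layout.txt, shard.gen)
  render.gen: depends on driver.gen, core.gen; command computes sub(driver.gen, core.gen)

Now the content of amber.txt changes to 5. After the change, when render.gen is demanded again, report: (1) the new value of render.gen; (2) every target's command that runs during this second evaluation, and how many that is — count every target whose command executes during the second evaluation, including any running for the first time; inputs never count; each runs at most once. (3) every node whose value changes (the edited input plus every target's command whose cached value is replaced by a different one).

First evaluation (everything demanded from the output):
  config.gen = max2(7, -4) = 7
  shard.gen = sub(1, 7) = -6
  driver.gen = mul(7, -6) = -42
  trace.gen = absv(-6) = 6
  export.gen = sub(6, 7) = -1
  core.gen = min2(-42, -1) = -42
  render.gen = sub(-42, -42) = 0

Propagation after the edit:
  config.gen: runs — amber.txt 7->5; result 5.
  shard.gen: runs — config.gen 7->5; result -4.
  driver.gen: runs — config.gen 7->5; shard.gen -6->-4; result -20.
  trace.gen: runs — shard.gen -6->-4; result 4.
  export.gen: runs — trace.gen 6->4; config.gen 7->5; result -1 (same value as before).
  core.gen: runs — driver.gen -42->-20; result -20.
  render.gen: runs — driver.gen -42->-20; core.gen -42->-20; result 0 (same value as before).

New value of render.gen: 0.
Target commands that run: config.gen, core.gen, driver.gen, export.gen, render.gen, shard.gen, trace.gen — 7 in total.
Values that change: amber.txt, config.gen, core.gen, driver.gen, shard.gen, trace.gen.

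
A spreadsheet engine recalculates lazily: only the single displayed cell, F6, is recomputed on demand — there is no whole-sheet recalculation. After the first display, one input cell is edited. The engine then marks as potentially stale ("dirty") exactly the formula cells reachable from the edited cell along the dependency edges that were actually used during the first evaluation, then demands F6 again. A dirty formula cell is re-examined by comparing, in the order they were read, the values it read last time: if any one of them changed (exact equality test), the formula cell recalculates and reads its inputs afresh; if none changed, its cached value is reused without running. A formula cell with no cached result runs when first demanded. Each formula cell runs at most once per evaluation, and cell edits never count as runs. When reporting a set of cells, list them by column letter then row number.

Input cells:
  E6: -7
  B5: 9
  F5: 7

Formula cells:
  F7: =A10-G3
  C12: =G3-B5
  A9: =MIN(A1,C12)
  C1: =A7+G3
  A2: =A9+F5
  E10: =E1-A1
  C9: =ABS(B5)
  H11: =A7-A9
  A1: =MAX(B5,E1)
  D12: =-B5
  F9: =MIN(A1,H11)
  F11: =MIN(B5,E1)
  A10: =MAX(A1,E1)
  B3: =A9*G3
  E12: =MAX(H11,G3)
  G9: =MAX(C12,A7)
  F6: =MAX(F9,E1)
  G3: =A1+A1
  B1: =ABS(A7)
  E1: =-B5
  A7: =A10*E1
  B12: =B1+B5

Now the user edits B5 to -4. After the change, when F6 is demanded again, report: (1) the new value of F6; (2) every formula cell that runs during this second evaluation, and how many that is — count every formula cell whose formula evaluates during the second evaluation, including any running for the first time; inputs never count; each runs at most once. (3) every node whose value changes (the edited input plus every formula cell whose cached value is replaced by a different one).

New value of F6: 4.
Formula cells that run: A1, A7, A9, A10, C12, E1, F6, F9, G3, H11 — 10 in total.
Values that change: A1, A7, A9, A10, B5, C12, E1, F6, F9, G3, H11.

First evaluation (everything demanded from the output):
  E1 = -(9) = -9
  A1 = MAX(9, -9) = 9
  A10 = MAX(9, -9) = 9
  A7 = 9 * -9 = -81
  G3 = 9 + 9 = 18
  C12 = 18 - 9 = 9
  A9 = MIN(9, 9) = 9
  H11 = -81 - 9 = -90
  F9 = MIN(9, -90) = -90
  F6 = MAX(-90, -9) = -9

Propagation after the edit:
  E1: runs — B5 9->-4; result 4.
  A1: runs — B5 9->-4; E1 -9->4; result 4.
  A10: runs — A1 9->4; E1 -9->4; result 4.
  A7: runs — A10 9->4; E1 -9->4; result 16.
  G3: runs — A1 9->4; A1 9->4; result 8.
  C12: runs — G3 18->8; B5 9->-4; result 12.
  A9: runs — A1 9->4; C12 9->12; result 4.
  H11: runs — A7 -81->16; A9 9->4; result 12.
  F9: runs — A1 9->4; H11 -90->12; result 4.
  F6: runs — F9 -90->4; E1 -9->4; result 4.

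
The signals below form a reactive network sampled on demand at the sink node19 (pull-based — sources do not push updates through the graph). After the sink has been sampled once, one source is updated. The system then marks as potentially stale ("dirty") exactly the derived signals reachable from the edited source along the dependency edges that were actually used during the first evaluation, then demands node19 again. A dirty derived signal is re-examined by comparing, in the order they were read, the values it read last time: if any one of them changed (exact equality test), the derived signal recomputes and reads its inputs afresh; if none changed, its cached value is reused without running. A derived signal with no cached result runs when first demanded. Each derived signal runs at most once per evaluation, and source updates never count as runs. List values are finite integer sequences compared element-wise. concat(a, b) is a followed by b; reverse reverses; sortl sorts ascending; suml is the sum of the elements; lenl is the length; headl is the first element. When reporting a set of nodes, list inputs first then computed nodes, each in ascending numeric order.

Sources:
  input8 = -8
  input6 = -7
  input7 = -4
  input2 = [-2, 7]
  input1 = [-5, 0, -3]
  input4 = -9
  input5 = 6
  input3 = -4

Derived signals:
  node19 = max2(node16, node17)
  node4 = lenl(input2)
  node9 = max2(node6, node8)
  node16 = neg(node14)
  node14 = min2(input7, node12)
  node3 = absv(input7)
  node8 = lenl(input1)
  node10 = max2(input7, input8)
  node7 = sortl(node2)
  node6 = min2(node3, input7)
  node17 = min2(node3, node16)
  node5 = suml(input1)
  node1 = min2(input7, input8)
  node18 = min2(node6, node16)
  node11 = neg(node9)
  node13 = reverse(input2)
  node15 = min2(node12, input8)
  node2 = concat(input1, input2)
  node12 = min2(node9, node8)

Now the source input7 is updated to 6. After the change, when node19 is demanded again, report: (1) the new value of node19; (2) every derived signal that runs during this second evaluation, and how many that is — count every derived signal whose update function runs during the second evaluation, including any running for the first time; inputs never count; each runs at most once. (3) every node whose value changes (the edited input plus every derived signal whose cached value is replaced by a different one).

Initial pass — values computed on the first demand:
  node3 = absv(-4) = 4
  node6 = min2(4, -4) = -4
  node8 = lenl([-5, 0, -3]) = 3
  node9 = max2(-4, 3) = 3
  node12 = min2(3, 3) = 3
  node14 = min2(-4, 3) = -4
  node16 = neg(-4) = 4
  node17 = min2(4, 4) = 4
  node19 = max2(4, 4) = 4

Second demand — change propagation:
  node3: re-runs because input7 -4->6; new result 6.
  node6: re-runs because node3 4->6; input7 -4->6; new result 6.
  node9: re-runs because node6 -4->6; new result 6.
  node12: re-runs because node9 3->6; new result 3 (unchanged).
  node14: re-runs because input7 -4->6; new result 3.
  node16: re-runs because node14 -4->3; new result -3.
  node17: re-runs because node3 4->6; node16 4->-3; new result -3.
  node19: re-runs because node16 4->-3; node17 4->-3; new result -3.

node19 now evaluates to -3.
Run set: node3, node6, node9, node12, node14, node16, node17, node19 (8 run).
Changed values: input7, node3, node6, node9, node14, node16, node17, node19.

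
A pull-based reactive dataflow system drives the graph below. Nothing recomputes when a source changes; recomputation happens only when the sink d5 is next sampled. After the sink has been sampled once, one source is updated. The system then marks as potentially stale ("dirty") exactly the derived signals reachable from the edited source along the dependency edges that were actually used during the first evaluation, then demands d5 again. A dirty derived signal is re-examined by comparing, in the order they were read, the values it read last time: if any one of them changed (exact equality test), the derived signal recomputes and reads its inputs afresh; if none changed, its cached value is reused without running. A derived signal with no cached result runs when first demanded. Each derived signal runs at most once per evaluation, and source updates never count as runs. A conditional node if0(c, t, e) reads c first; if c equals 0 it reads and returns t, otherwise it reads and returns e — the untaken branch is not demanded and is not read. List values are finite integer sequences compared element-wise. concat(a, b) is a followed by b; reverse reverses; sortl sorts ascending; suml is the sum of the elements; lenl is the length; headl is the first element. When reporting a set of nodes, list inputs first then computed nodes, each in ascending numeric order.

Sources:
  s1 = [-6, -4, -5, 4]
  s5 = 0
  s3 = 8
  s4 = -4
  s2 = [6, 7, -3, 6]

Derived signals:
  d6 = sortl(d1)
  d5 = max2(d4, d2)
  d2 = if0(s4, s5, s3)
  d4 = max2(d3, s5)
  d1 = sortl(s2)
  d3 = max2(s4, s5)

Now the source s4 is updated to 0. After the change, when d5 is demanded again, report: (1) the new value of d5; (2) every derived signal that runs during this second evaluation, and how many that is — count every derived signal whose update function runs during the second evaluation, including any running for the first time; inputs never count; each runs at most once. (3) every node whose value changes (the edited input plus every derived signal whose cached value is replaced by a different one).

First evaluation (everything demanded from the output):
  d2 = if0(s4=-4 -> else branch s3) = 8
  d3 = max2(-4, 0) = 0
  d4 = max2(0, 0) = 0
  d5 = max2(0, 8) = 8

Propagation after the edit:
  d2: runs — s4 -4->0; result 0.
  d3: runs — s4 -4->0; result 0 (same value as before).
  d4: checked — values it read are unchanged (d3 unchanged, s5 unchanged); reused cached 0 without running.
  d5: runs — d2 8->0; result 0.

Key observation: the cutoff stops propagation at d4 — its inputs' values are unchanged, so it reuses its cache.

New value of d5: 0.
Derived signals that run: d2, d3, d5 — 3 in total.
Values that change: s4, d2, d5.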